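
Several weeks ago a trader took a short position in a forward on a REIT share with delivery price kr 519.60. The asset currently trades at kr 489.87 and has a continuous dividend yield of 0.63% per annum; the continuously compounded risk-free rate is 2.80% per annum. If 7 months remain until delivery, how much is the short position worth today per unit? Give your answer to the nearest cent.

Current fair forward for the remaining 7 months: F = S·e^((r − q)·T), (r − q) = 0.0280 − 0.0063 = 0.0217
F = 489.87 · e^(0.0217 × 7/12) = 489.87 × 1.012739 = 496.1105
Value of long forward = (F − K)·e^(−rT) = (496.1105 − 519.60) · e^(−0.0280·7/12)
= -23.4895 × 0.983799 = -23.11
Short position value = −(long value) = kr 23.11

kr 23.11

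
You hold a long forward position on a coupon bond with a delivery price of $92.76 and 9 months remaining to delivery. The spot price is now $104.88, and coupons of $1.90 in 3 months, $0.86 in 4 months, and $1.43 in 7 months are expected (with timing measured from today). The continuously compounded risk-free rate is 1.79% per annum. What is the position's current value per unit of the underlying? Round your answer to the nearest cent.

$9.20

PV(remaining coupons) I = 1.90·e^(−0.0179·3/12) + 0.86·e^(−0.0179·4/12) + 1.43·e^(−0.0179·7/12) = 4.1615
Current forward F = (S − I)·e^(rT) = (104.88 − 4.1615)·e^(0.0179·9/12) = 100.7185 × 1.013516 = 102.0798
Value (long) = (F − K)·e^(−rT) = (102.0798 − 92.76) × 0.986665 = 9.1955
Value = $9.20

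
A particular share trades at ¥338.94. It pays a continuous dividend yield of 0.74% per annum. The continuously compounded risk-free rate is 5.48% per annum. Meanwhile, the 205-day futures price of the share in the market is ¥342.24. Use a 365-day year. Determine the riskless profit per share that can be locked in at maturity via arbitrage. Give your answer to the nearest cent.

Fair futures: F* = S·e^(carry·T), with carry = (r − q) = 0.0548 − 0.0074 = 0.0474
F* = 338.94 · e^(0.0474 × 205/365) = 338.94 · e^0.026622 = 338.94 × 1.026980 = ¥348.0846
Market ¥342.24 < fair ¥348.0846: forward underpriced → reverse cash-and-carry (short spot, go long the forward).
At maturity, profit = |F_mkt − F*| = |342.24 − 348.0846| = ¥5.84 per share

¥5.84 per share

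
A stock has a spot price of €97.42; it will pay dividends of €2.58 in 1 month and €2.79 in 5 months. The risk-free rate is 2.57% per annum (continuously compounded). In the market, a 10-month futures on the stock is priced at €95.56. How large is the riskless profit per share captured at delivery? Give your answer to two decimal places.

€1.48 per share

PV(dividends) I = 2.58·e^(−0.0257·1/12) + 2.79·e^(−0.0257·5/12) = 5.3348
Fair futures F* = (S − I)·e^(rT) = (97.42 − 5.3348)·e^0.021417 = 92.0852 × 1.021648 = 94.0787
Market €95.56 > fair 94.0787: forward overpriced → cash-and-carry (borrow at r, buy the stock and collect the dividends, short the forward).
Profit at T = |F_mkt − F*| = |95.56 − 94.0787| = €1.48 per share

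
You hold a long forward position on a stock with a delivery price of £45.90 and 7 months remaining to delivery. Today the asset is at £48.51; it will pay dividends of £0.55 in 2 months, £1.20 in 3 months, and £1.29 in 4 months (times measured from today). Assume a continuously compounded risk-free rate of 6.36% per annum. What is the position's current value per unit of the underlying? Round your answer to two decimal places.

PV(remaining dividends) I = 0.55·e^(−0.0636·2/12) + 1.20·e^(−0.0636·3/12) + 1.29·e^(−0.0636·4/12) = 2.9882
Current forward F = (S − I)·e^(rT) = (48.51 − 2.9882)·e^(0.0636·7/12) = 45.5218 × 1.037797 = 47.2424
Value (long) = (F − K)·e^(−rT) = (47.2424 − 45.90) × 0.963580 = 1.2935
Value = £1.29

£1.29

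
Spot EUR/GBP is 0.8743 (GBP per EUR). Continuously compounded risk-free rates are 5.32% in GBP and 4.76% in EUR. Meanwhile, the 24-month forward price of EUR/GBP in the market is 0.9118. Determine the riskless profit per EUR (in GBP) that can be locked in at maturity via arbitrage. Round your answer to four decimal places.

Fair forward: F* = S·e^(carry·T), with carry = (r_GBP − r_EUR) = 0.0532 − 0.0476 = 0.0056
F* = 0.8743 · e^(0.0056 × 24/12) = 0.8743 · e^0.011200 = 0.8743 × 1.011263 = 0.8841
Market 0.9118 > fair 0.8841: forward overpriced → cash-and-carry (buy spot, short the forward).
At maturity, profit = |F_mkt − F*| = |0.9118 − 0.8841| = 0.0277 per EUR (in GBP)

0.0277 per EUR (in GBP)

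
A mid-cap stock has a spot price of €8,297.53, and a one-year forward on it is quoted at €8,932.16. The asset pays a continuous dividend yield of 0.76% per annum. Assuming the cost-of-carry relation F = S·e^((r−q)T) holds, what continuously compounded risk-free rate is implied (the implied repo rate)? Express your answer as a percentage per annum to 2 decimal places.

8.13%

From F = S·e^((r−q)T): (r − q) = ln(F/S)/T
ln(8932.16/8297.53) = ln(1.076484) = 0.073700
(r − q) = 0.073700 / (12/12) = 0.073700
r = ln(F/S)/T + q = 0.073700 + 0.0076 = 0.081300
r = 8.13%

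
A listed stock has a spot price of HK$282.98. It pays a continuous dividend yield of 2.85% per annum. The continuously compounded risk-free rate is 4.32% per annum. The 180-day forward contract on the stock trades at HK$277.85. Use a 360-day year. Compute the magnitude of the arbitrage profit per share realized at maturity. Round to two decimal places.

HK$7.22 per share

Fair forward: F* = S·e^(carry·T), with carry = (r − q) = 0.0432 − 0.0285 = 0.0147
F* = 282.98 · e^(0.0147 × 180/360) = 282.98 · e^0.007350 = 282.98 × 1.007377 = HK$285.0675
Market HK$277.85 < fair HK$285.0675: forward underpriced → reverse cash-and-carry (short spot, go long the forward).
At maturity, profit = |F_mkt − F*| = |277.85 − 285.0675| = HK$7.22 per share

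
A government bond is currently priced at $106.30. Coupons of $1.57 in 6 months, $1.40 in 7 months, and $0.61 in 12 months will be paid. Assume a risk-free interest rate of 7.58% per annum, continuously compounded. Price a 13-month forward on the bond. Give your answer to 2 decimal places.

PV(coupons) I = 1.57·e^(−0.0758·6/12) + 1.40·e^(−0.0758·7/12) + 0.61·e^(−0.0758·12/12)
I = 1.5116 + 1.3394 + 0.5655 = 3.4165
F = (S − I)·e^(rT) = (106.30 − 3.4165) · e^(0.0758·13/12)
= 102.8835 · e^0.082117 = 102.8835 × 1.085583 = $111.69

$111.69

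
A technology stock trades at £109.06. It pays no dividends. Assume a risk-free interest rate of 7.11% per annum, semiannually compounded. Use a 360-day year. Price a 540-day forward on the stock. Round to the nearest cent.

£121.11

F = S · (1+r/2)^(2T)
= 109.06 × 1.110486
F = £121.11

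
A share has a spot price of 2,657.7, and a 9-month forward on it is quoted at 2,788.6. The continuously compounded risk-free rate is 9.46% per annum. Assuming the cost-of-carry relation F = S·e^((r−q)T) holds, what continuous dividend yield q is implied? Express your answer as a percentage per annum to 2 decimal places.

3.05%

From F = S·e^((r−q)T): (r − q) = ln(F/S)/T
ln(2788.6/2657.7) = ln(1.049253) = 0.048078
(r − q) = 0.048078 / (9/12) = 0.064104
q = r − ln(F/S)/T = 0.0946 − 0.064104 = 0.030496
q = 3.05%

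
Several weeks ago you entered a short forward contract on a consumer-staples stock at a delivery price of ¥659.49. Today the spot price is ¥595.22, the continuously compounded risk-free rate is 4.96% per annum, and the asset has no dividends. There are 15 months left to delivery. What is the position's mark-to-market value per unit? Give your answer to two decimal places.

Current fair forward for the remaining 15 months: F = S·e^(r·T), r = 0.0496
F = 595.22 · e^(0.0496 × 15/12) = 595.22 × 1.063962 = 633.2915
Value of long forward = (F − K)·e^(−rT) = (633.2915 − 659.49) · e^(−0.0496·15/12)
= -26.1985 × 0.939883 = -24.62
Short position value = −(long value) = ¥24.62

¥24.62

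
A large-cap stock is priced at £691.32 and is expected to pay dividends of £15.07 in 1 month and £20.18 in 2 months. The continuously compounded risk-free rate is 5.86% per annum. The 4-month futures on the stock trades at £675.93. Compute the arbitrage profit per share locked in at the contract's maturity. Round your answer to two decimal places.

£6.64 per share

PV(dividends) I = 15.07·e^(−0.0586·1/12) + 20.18·e^(−0.0586·2/12) = 34.9805
Fair futures F* = (S − I)·e^(rT) = (691.32 − 34.9805)·e^0.019533 = 656.3395 × 1.019725 = 669.2858
Market £675.93 > fair 669.2858: forward overpriced → cash-and-carry (borrow at r, buy the stock and collect the dividends, short the forward).
Profit at T = |F_mkt − F*| = |675.93 − 669.2858| = £6.64 per share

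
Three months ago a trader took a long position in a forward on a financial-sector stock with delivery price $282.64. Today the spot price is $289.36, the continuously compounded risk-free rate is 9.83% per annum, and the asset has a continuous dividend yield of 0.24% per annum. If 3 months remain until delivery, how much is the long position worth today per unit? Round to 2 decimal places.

$13.41

Current fair forward for the remaining 3 months: F = S·e^((r − q)·T), (r − q) = 0.0983 − 0.0024 = 0.0959
F = 289.36 · e^(0.0959 × 3/12) = 289.36 × 1.024265 = 296.3813
Value of long forward = (F − K)·e^(−rT) = (296.3813 − 282.64) · e^(−0.0983·3/12)
= 13.7413 × 0.975725 = 13.41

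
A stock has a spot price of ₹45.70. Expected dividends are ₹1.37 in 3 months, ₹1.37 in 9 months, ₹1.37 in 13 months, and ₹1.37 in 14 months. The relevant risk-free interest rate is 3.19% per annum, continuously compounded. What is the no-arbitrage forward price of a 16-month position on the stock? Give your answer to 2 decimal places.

PV(dividends) I = 1.37·e^(−0.0319·3/12) + 1.37·e^(−0.0319·9/12) + 1.37·e^(−0.0319·13/12) + 1.37·e^(−0.0319·14/12)
I = 1.3591 + 1.3376 + 1.3235 + 1.3200 = 5.3402
F = (S − I)·e^(rT) = (45.70 − 5.3402) · e^(0.0319·16/12)
= 40.3598 · e^0.042533 = 40.3598 × 1.043450 = ₹42.11

₹42.11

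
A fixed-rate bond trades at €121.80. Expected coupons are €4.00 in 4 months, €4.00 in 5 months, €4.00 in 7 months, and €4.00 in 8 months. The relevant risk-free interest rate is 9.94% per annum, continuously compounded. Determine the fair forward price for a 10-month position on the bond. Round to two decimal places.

PV(coupons) I = 4.00·e^(−0.0994·4/12) + 4.00·e^(−0.0994·5/12) + 4.00·e^(−0.0994·7/12) + 4.00·e^(−0.0994·8/12)
I = 3.8696 + 3.8377 + 3.7747 + 3.7435 = 15.2255
F = (S − I)·e^(rT) = (121.80 − 15.2255) · e^(0.0994·10/12)
= 106.5745 · e^0.082833 = 106.5745 × 1.086360 = €115.78

€115.78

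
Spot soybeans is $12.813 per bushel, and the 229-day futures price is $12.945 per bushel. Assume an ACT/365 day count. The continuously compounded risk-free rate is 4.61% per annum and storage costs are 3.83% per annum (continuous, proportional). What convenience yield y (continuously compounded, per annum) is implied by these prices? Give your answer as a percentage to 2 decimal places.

F = S·e^((r+u−y)T) ⇒ (r+u−y) = ln(F/S)/T
ln(12.945/12.813) = 0.010249; /T ⇒ 0.016336
y = r + u − ln(F/S)/T = 0.0461 + 0.0383 − 0.016336 = 0.068064
y = 6.81%

6.81%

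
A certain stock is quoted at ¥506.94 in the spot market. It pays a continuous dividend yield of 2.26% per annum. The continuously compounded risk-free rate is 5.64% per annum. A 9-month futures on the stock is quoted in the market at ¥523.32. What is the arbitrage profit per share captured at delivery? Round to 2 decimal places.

Fair futures: F* = S·e^(carry·T), with carry = (r − q) = 0.0564 − 0.0226 = 0.0338
F* = 506.94 · e^(0.0338 × 9/12) = 506.94 · e^0.025350 = 506.94 × 1.025674 = ¥519.9552
Market ¥523.32 > fair ¥519.9552: forward overpriced → cash-and-carry (buy spot, short the forward).
At maturity, profit = |F_mkt − F*| = |523.32 − 519.9552| = ¥3.36 per share

¥3.36 per share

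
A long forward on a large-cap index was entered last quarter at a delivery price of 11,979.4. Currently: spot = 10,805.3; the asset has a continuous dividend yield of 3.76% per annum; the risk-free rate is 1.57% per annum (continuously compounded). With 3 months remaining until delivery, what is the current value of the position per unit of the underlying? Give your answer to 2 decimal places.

Current fair forward for the remaining 3 months: F = S·e^((r − q)·T), (r − q) = 0.0157 − 0.0376 = -0.0219
F = 10805.3 · e^(-0.0219 × 3/12) = 10805.3 × 0.99453996 = 10746.3026
Value of long forward = (F − K)·e^(−rT) = (10746.3026 − 11979.4) · e^(−0.0157·3/12)
= -1233.0974 × 0.99608269 = -1228.27

-1228.27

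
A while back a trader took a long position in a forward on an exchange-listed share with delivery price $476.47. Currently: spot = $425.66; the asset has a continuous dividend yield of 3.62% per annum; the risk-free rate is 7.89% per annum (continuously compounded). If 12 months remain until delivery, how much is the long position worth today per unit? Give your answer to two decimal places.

-$29.79

Current fair forward for the remaining 12 months: F = S·e^((r − q)·T), (r − q) = 0.0789 − 0.0362 = 0.0427
F = 425.66 · e^(0.0427 × 12/12) = 425.66 × 1.043625 = 444.2294
Value of long forward = (F − K)·e^(−rT) = (444.2294 − 476.47) · e^(−0.0789·12/12)
= -32.2406 × 0.924132 = -29.79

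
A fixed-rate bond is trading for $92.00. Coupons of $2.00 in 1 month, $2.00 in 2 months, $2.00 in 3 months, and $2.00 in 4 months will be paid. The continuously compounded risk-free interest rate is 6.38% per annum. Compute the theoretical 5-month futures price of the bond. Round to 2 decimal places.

PV(coupons) I = 2.00·e^(−0.0638·1/12) + 2.00·e^(−0.0638·2/12) + 2.00·e^(−0.0638·3/12) + 2.00·e^(−0.0638·4/12)
I = 1.9894 + 1.9788 + 1.9684 + 1.9579 = 7.8945
F = (S − I)·e^(rT) = (92.00 − 7.8945) · e^(0.0638·5/12)
= 84.1055 · e^0.026583 = 84.1055 × 1.026939 = $86.37

$86.37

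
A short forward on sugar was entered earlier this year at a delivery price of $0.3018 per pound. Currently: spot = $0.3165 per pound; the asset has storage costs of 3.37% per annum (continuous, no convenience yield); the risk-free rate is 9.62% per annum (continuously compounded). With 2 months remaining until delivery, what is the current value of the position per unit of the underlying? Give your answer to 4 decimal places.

-$0.0213 per pound

Current fair forward for the remaining 2 months: F = S·e^((r + u)·T), (r + u) = 0.0962 + 0.0337 = 0.1299
F = 0.3165 · e^(0.1299 × 2/12) = 0.3165 × 1.021886 = 0.3234
Value of long forward = (F − K)·e^(−rT) = (0.3234 − 0.3018) · e^(−0.0962·2/12)
= 0.0216 × 0.984095 = 0.0213
Short position value = −(long value) = -$0.0213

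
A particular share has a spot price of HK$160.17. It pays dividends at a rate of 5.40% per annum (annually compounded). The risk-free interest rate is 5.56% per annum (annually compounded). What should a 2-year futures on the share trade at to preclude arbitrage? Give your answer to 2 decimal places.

F = S · (1+r)^T / (1+q)^T
= 160.17 × 1.114291 / 1.110916 = 160.17 × 1.003038
F = HK$160.66

HK$160.66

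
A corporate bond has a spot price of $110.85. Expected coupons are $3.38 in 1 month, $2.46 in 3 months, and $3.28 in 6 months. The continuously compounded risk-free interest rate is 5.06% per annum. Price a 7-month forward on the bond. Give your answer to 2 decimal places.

$104.91

PV(coupons) I = 3.38·e^(−0.0506·1/12) + 2.46·e^(−0.0506·3/12) + 3.28·e^(−0.0506·6/12)
I = 3.3658 + 2.4291 + 3.1981 = 8.9930
F = (S − I)·e^(rT) = (110.85 − 8.9930) · e^(0.0506·7/12)
= 101.8570 · e^0.029517 = 101.8570 × 1.029957 = $104.91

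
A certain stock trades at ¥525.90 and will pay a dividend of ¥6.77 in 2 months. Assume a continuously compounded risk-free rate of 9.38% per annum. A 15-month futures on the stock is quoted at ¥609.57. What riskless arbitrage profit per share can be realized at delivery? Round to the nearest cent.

PV(dividends) I = 6.77·e^(−0.0938·2/12) = 6.6650
Fair futures F* = (S − I)·e^(rT) = (525.90 − 6.6650)·e^0.117250 = 519.2350 × 1.124400 = 583.8278
Market ¥609.57 > fair 583.8278: forward overpriced → cash-and-carry (borrow at r, buy the stock and collect the dividends, short the forward).
Profit at T = |F_mkt − F*| = |609.57 − 583.8278| = ¥25.74 per share

¥25.74 per share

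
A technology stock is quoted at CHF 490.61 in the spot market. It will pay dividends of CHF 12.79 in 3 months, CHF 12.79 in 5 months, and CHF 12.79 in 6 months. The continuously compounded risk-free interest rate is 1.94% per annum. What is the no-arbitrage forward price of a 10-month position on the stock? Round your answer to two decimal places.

PV(dividends) I = 12.79·e^(−0.0194·3/12) + 12.79·e^(−0.0194·5/12) + 12.79·e^(−0.0194·6/12)
I = 12.7281 + 12.6870 + 12.6665 = 38.0816
F = (S − I)·e^(rT) = (490.61 − 38.0816) · e^(0.0194·10/12)
= 452.5284 · e^0.016167 = 452.5284 × 1.016298 = CHF 459.90

CHF 459.90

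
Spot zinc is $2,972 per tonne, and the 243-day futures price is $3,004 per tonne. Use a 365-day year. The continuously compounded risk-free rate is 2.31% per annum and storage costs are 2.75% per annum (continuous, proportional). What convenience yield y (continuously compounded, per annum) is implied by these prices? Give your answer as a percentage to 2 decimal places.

F = S·e^((r+u−y)T) ⇒ (r+u−y) = ln(F/S)/T
ln(3004/2972) = 0.010710; /T ⇒ 0.016087
y = r + u − ln(F/S)/T = 0.0231 + 0.0275 − 0.016087 = 0.034513
y = 3.45%

3.45%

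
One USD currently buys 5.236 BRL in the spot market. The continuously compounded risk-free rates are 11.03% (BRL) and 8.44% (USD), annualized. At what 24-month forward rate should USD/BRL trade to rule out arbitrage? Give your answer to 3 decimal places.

F = S·e^((r_BRL − r_USD)T) = 5.236 · e^((0.1103 − 0.0844) × 24/12)
= 5.236 · e^0.051800 = 5.236 × 1.053165
F = 5.514 BRL per USD

5.514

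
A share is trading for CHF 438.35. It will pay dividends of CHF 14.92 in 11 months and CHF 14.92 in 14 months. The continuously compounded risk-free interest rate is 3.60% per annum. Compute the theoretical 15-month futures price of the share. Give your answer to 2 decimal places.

PV(dividends) I = 14.92·e^(−0.0360·11/12) + 14.92·e^(−0.0360·14/12)
I = 14.4357 + 14.3063 = 28.7420
F = (S − I)·e^(rT) = (438.35 − 28.7420) · e^(0.0360·15/12)
= 409.6080 · e^0.045000 = 409.6080 × 1.046028 = CHF 428.46

CHF 428.46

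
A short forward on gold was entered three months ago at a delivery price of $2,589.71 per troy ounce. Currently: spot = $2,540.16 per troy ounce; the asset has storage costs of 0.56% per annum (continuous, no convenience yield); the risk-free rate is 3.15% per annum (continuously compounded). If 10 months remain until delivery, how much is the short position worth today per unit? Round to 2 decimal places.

Current fair forward for the remaining 10 months: F = S·e^((r + u)·T), (r + u) = 0.0315 + 0.0056 = 0.0371
F = 2540.16 · e^(0.0371 × 10/12) = 2540.16 × 1.03139955 = 2619.9199
Value of long forward = (F − K)·e^(−rT) = (2619.9199 − 2589.71) · e^(−0.0315·10/12)
= 30.2099 × 0.97409154 = 29.43
Short position value = −(long value) = -$29.43

-$29.43 per troy ounce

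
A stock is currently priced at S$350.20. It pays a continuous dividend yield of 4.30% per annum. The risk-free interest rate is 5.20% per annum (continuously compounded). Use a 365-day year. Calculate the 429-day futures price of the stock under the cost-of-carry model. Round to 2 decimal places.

S$353.92

F = S·e^((r − q)T) = 350.20 · e^((0.0520 − 0.0430) × 429/365)
= 350.20 · e^0.010578 = 350.20 × 1.010634
F = S$353.92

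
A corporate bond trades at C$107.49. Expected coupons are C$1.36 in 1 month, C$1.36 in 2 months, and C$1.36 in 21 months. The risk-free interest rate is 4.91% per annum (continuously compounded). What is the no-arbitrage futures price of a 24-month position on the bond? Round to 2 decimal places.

C$114.22

PV(coupons) I = 1.36·e^(−0.0491·1/12) + 1.36·e^(−0.0491·2/12) + 1.36·e^(−0.0491·21/12)
I = 1.3544 + 1.3489 + 1.2480 = 3.9513
F = (S − I)·e^(rT) = (107.49 − 3.9513) · e^(0.0491·24/12)
= 103.5387 · e^0.098200 = 103.5387 × 1.103183 = C$114.22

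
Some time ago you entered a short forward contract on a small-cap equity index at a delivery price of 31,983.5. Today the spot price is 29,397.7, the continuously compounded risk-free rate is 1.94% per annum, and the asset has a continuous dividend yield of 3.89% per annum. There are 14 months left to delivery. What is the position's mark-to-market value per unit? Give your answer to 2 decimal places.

Current fair forward for the remaining 14 months: F = S·e^((r − q)·T), (r − q) = 0.0194 − 0.0389 = -0.0195
F = 29397.7 · e^(-0.0195 × 14/12) = 29397.7 × 0.97750683 = 28736.4525
Value of long forward = (F − K)·e^(−rT) = (28736.4525 − 31983.5) · e^(−0.0194·14/12)
= -3247.0475 × 0.97762088 = -3174.38
Short position value = −(long value) = 3174.38

3174.38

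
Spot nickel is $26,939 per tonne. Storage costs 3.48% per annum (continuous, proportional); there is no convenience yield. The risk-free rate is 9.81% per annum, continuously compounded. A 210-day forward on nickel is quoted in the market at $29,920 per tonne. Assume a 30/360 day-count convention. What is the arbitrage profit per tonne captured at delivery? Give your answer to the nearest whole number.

Fair forward: F* = S·e^(carry·T), with carry = (r + u) = 0.0981 + 0.0348 = 0.1329
F* = 26939 · e^(0.1329 × 210/360) = 26939 · e^0.077525 = 26939 × 1.080609 = $29110.5259
Market $29920 > fair $29110.5259: forward overpriced → cash-and-carry (buy spot, short the forward).
At maturity, profit = |F_mkt − F*| = |29920 − 29110.5259| = $809 per tonne

$809 per tonne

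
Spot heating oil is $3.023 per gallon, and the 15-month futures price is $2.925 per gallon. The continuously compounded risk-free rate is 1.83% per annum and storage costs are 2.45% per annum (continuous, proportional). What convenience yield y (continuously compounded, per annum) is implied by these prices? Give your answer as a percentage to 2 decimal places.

F = S·e^((r+u−y)T) ⇒ (r+u−y) = ln(F/S)/T
ln(2.925/3.023) = -0.032955; /T ⇒ -0.026364
y = r + u − ln(F/S)/T = 0.0183 + 0.0245 + 0.026364 = 0.069164
y = 6.92%

6.92%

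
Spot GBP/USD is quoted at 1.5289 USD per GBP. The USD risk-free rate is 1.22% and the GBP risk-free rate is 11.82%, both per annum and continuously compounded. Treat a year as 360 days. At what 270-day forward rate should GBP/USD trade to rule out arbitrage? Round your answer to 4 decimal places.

1.4121

F = S·e^((r_USD − r_GBP)T) = 1.5289 · e^((0.0122 − 0.1182) × 270/360)
= 1.5289 · e^-0.079500 = 1.5289 × 0.923578
F = 1.4121 USD per GBP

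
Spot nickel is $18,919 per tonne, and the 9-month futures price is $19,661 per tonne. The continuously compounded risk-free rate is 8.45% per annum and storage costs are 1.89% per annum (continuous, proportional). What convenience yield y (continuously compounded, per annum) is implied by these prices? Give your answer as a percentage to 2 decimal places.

5.21%

F = S·e^((r+u−y)T) ⇒ (r+u−y) = ln(F/S)/T
ln(19661/18919) = 0.038470; /T ⇒ 0.051293
y = r + u − ln(F/S)/T = 0.0845 + 0.0189 − 0.051293 = 0.052107
y = 5.21%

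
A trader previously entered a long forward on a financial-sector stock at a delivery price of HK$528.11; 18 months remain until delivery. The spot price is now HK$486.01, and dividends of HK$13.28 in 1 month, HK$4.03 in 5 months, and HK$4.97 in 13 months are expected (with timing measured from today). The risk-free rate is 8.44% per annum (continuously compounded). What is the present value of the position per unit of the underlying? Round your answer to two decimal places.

-HK$0.91

PV(remaining dividends) I = 13.28·e^(−0.0844·1/12) + 4.03·e^(−0.0844·5/12) + 4.97·e^(−0.0844·13/12) = 21.6134
Current forward F = (S − I)·e^(rT) = (486.01 − 21.6134)·e^(0.0844·18/12) = 464.3966 × 1.134963 = 527.0730
Value (long) = (F − K)·e^(−rT) = (527.0730 − 528.11) × 0.881086 = -0.9137
Value = -HK$0.91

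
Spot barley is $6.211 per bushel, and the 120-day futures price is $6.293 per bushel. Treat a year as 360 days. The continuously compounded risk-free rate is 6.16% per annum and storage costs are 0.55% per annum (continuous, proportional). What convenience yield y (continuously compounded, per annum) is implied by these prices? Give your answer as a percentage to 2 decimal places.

2.78%

F = S·e^((r+u−y)T) ⇒ (r+u−y) = ln(F/S)/T
ln(6.293/6.211) = 0.013116; /T ⇒ 0.039348
y = r + u − ln(F/S)/T = 0.0616 + 0.0055 − 0.039348 = 0.027752
y = 2.78%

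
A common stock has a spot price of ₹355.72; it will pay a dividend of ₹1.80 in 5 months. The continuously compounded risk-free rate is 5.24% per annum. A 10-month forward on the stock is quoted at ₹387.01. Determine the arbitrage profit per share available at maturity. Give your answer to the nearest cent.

PV(dividends) I = 1.80·e^(−0.0524·5/12) = 1.7611
Fair forward F* = (S − I)·e^(rT) = (355.72 − 1.7611)·e^0.043667 = 353.9589 × 1.044634 = 369.7575
Market ₹387.01 > fair 369.7575: forward overpriced → cash-and-carry (borrow at r, buy the stock and collect the dividends, short the forward).
Profit at T = |F_mkt − F*| = |387.01 − 369.7575| = ₹17.25 per share

₹17.25 per share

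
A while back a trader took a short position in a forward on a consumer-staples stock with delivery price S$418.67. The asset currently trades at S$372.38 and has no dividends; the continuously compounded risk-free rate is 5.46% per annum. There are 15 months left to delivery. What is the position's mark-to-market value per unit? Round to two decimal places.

S$18.67

Current fair forward for the remaining 15 months: F = S·e^(r·T), r = 0.0546
F = 372.38 · e^(0.0546 × 15/12) = 372.38 × 1.070633 = 398.6823
Value of long forward = (F − K)·e^(−rT) = (398.6823 − 418.67) · e^(−0.0546·15/12)
= -19.9877 × 0.934027 = -18.67
Short position value = −(long value) = S$18.67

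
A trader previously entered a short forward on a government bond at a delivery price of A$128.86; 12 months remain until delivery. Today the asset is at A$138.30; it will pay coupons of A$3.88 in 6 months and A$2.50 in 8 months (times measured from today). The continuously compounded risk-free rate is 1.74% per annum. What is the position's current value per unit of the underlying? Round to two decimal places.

-A$5.35

PV(remaining coupons) I = 3.88·e^(−0.0174·6/12) + 2.50·e^(−0.0174·8/12) = 6.3176
Current forward F = (S − I)·e^(rT) = (138.30 − 6.3176)·e^(0.0174·12/12) = 131.9824 × 1.017552 = 134.2990
Value (long) = (F − K)·e^(−rT) = (134.2990 − 128.86) × 0.982751 = 5.3452
Short position value = −(long value) = -A$5.35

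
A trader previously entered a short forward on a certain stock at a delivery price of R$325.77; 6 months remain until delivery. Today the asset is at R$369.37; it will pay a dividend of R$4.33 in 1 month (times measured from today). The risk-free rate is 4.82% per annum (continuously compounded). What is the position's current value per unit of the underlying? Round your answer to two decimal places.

-R$47.04

PV(remaining dividends) I = 4.33·e^(−0.0482·1/12) = 4.3126
Current forward F = (S − I)·e^(rT) = (369.37 − 4.3126)·e^(0.0482·6/12) = 365.0574 × 1.024393 = 373.9622
Value (long) = (F − K)·e^(−rT) = (373.9622 − 325.77) × 0.976188 = 47.0446
Short position value = −(long value) = -R$47.04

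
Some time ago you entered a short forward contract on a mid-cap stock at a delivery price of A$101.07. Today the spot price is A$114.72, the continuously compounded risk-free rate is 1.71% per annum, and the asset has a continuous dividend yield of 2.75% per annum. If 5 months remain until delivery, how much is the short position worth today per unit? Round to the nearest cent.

Current fair forward for the remaining 5 months: F = S·e^((r − q)·T), (r − q) = 0.0171 − 0.0275 = -0.0104
F = 114.72 · e^(-0.0104 × 5/12) = 114.72 × 0.995676 = 114.2240
Value of long forward = (F − K)·e^(−rT) = (114.2240 − 101.07) · e^(−0.0171·5/12)
= 13.1540 × 0.992900 = 13.06
Short position value = −(long value) = -A$13.06

-A$13.06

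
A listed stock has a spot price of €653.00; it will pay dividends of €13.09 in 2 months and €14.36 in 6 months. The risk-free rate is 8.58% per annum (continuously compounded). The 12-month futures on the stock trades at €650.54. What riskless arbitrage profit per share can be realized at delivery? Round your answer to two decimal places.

PV(dividends) I = 13.09·e^(−0.0858·2/12) + 14.36·e^(−0.0858·6/12) = 26.6611
Fair futures F* = (S − I)·e^(rT) = (653.00 − 26.6611)·e^0.085800 = 626.3389 × 1.089588 = 682.4513
Market €650.54 < fair 682.4513: forward underpriced → reverse cash-and-carry (short the stock, invest proceeds at r, pay the dividends, go long the forward).
Profit at T = |F_mkt − F*| = |650.54 − 682.4513| = €31.91 per share

€31.91 per share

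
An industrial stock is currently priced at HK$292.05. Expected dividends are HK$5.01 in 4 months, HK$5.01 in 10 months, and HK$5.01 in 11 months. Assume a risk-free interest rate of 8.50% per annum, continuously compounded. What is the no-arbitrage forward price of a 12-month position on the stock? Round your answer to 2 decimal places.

HK$302.53

PV(dividends) I = 5.01·e^(−0.0850·4/12) + 5.01·e^(−0.0850·10/12) + 5.01·e^(−0.0850·11/12)
I = 4.8700 + 4.6674 + 4.6345 = 14.1719
F = (S − I)·e^(rT) = (292.05 − 14.1719) · e^(0.0850·12/12)
= 277.8781 · e^0.085000 = 277.8781 × 1.088717 = HK$302.53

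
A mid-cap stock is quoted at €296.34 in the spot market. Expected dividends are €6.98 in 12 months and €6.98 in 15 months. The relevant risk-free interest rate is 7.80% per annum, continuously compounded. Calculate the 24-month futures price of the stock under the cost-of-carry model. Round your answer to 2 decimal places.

€331.42

PV(dividends) I = 6.98·e^(−0.0780·12/12) + 6.98·e^(−0.0780·15/12)
I = 6.4563 + 6.3316 = 12.7879
F = (S − I)·e^(rT) = (296.34 − 12.7879) · e^(0.0780·24/12)
= 283.5521 · e^0.156000 = 283.5521 × 1.168826 = €331.42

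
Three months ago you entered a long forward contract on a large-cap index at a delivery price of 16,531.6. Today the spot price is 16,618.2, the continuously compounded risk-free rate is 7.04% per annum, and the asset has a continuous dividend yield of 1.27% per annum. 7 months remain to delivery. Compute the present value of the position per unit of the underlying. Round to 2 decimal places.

629.09

Current fair forward for the remaining 7 months: F = S·e^((r − q)·T), (r − q) = 0.0704 − 0.0127 = 0.0577
F = 16618.2 · e^(0.0577 × 7/12) = 16618.2 × 1.03423118 = 17187.0606
Value of long forward = (F − K)·e^(−rT) = (17187.0606 − 16531.6) · e^(−0.0704·7/12)
= 655.4606 × 0.95976514 = 629.09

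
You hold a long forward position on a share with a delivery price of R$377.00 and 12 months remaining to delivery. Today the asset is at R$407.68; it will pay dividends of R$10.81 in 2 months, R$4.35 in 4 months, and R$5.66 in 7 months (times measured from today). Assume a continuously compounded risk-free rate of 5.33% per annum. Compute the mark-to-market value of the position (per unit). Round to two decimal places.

R$29.77

PV(remaining dividends) I = 10.81·e^(−0.0533·2/12) + 4.35·e^(−0.0533·4/12) + 5.66·e^(−0.0533·7/12) = 20.4745
Current forward F = (S − I)·e^(rT) = (407.68 − 20.4745)·e^(0.0533·12/12) = 387.2055 × 1.054746 = 408.4035
Value (long) = (F − K)·e^(−rT) = (408.4035 − 377.00) × 0.948096 = 29.7735
Value = R$29.77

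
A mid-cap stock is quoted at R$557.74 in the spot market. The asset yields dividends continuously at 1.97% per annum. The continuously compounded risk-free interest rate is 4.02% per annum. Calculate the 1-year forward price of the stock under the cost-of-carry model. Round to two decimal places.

F = S·e^((r − q)T) = 557.74 · e^((0.0402 − 0.0197) × 1)
= 557.74 · e^0.020500 = 557.74 × 1.020712
F = R$569.29

R$569.29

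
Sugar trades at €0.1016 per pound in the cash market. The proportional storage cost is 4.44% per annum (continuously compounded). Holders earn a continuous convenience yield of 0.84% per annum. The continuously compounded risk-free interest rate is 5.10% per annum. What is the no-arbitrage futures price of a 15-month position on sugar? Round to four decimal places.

Net carry = r + u − y = 0.0510 + 0.0444 − 0.0084 = 0.0870
F = S·e^((r+u−y)T) = 0.1016 · e^(0.0870 × 15/12) = 0.1016 · e^0.108750
= 0.1016 × 1.114884 = €0.1133 per pound

€0.1133 per pound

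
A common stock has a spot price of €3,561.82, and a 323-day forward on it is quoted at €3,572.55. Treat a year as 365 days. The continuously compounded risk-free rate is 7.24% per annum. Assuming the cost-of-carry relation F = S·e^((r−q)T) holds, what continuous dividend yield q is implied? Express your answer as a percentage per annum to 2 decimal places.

6.90%

From F = S·e^((r−q)T): (r − q) = ln(F/S)/T
ln(3572.55/3561.82) = ln(1.003013) = 0.003008
(r − q) = 0.003008 / (323/365) = 0.003399
q = r − ln(F/S)/T = 0.0724 − 0.003399 = 0.069001
q = 6.90%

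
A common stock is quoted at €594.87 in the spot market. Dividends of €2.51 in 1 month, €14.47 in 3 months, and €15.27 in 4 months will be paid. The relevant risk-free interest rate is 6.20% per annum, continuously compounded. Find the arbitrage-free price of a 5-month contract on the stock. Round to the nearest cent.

PV(dividends) I = 2.51·e^(−0.0620·1/12) + 14.47·e^(−0.0620·3/12) + 15.27·e^(−0.0620·4/12)
I = 2.4971 + 14.2474 + 14.9577 = 31.7022
F = (S − I)·e^(rT) = (594.87 − 31.7022) · e^(0.0620·5/12)
= 563.1678 · e^0.025833 = 563.1678 × 1.026170 = €577.91

€577.91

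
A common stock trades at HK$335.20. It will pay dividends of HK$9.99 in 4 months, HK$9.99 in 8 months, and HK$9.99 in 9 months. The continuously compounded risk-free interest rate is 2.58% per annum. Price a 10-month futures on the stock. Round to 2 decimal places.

HK$312.32

PV(dividends) I = 9.99·e^(−0.0258·4/12) + 9.99·e^(−0.0258·8/12) + 9.99·e^(−0.0258·9/12)
I = 9.9045 + 9.8196 + 9.7986 = 29.5227
F = (S − I)·e^(rT) = (335.20 − 29.5227) · e^(0.0258·10/12)
= 305.6773 · e^0.021500 = 305.6773 × 1.021733 = HK$312.32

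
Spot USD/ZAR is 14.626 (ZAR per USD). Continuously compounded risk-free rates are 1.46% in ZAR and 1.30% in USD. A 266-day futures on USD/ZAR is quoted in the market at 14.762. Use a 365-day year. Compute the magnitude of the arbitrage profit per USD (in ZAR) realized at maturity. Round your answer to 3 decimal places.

0.119 per USD (in ZAR)

Fair futures: F* = S·e^(carry·T), with carry = (r_ZAR − r_USD) = 0.0146 − 0.0130 = 0.0016
F* = 14.626 · e^(0.0016 × 266/365) = 14.626 · e^0.001166 = 14.626 × 1.001167 = 14.6431
Market 14.762 > fair 14.6431: forward overpriced → cash-and-carry (buy spot, short the forward).
At maturity, profit = |F_mkt − F*| = |14.762 − 14.6431| = 0.119 per USD (in ZAR)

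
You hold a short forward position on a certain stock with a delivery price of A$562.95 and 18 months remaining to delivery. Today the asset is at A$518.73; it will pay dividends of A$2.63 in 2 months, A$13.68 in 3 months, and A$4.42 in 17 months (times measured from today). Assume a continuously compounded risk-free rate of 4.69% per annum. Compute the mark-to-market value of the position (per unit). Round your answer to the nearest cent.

A$26.24

PV(remaining dividends) I = 2.63·e^(−0.0469·2/12) + 13.68·e^(−0.0469·3/12) + 4.42·e^(−0.0469·17/12) = 20.2659
Current forward F = (S − I)·e^(rT) = (518.73 − 20.2659)·e^(0.0469·18/12) = 498.4641 × 1.072884 = 534.7942
Value (long) = (F − K)·e^(−rT) = (534.7942 − 562.95) × 0.932068 = -26.2431
Short position value = −(long value) = A$26.24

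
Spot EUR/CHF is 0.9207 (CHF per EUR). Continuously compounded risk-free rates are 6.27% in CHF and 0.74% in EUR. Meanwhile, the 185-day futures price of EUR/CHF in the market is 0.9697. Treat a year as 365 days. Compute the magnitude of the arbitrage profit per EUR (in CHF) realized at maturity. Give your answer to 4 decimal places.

0.0228 per EUR (in CHF)

Fair futures: F* = S·e^(carry·T), with carry = (r_CHF − r_EUR) = 0.0627 − 0.0074 = 0.0553
F* = 0.9207 · e^(0.0553 × 185/365) = 0.9207 · e^0.028029 = 0.9207 × 1.028426 = 0.9469
Market 0.9697 > fair 0.9469: forward overpriced → cash-and-carry (buy spot, short the forward).
At maturity, profit = |F_mkt − F*| = |0.9697 − 0.9469| = 0.0228 per EUR (in CHF)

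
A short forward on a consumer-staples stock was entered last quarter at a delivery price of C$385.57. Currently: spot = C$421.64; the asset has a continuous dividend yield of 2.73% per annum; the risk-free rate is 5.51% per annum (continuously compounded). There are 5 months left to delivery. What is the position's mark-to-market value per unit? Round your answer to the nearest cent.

Current fair forward for the remaining 5 months: F = S·e^((r − q)·T), (r − q) = 0.0551 − 0.0273 = 0.0278
F = 421.64 · e^(0.0278 × 5/12) = 421.64 × 1.011651 = 426.5525
Value of long forward = (F − K)·e^(−rT) = (426.5525 − 385.57) · e^(−0.0551·5/12)
= 40.9825 × 0.977303 = 40.05
Short position value = −(long value) = -C$40.05

-C$40.05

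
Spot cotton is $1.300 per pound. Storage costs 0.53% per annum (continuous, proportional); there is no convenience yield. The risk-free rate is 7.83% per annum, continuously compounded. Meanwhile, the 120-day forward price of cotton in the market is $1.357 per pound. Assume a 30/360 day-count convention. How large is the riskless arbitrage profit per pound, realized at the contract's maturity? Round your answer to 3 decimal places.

Fair forward: F* = S·e^(carry·T), with carry = (r + u) = 0.0783 + 0.0053 = 0.0836
F* = 1.300 · e^(0.0836 × 120/360) = 1.300 · e^0.027867 = 1.300 × 1.028259 = $1.3367
Market $1.357 > fair $1.3367: forward overpriced → cash-and-carry (buy spot, short the forward).
At maturity, profit = |F_mkt − F*| = |1.357 − 1.3367| = $0.020 per pound

$0.020 per pound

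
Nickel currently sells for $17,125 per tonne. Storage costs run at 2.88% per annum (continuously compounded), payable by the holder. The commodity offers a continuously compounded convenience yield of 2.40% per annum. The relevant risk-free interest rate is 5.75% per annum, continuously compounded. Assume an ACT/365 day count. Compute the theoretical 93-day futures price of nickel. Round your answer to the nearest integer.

$17,399 per tonne

Net carry = r + u − y = 0.0575 + 0.0288 − 0.0240 = 0.0623
F = S·e^((r+u−y)T) = 17125 · e^(0.0623 × 93/365) = 17125 · e^0.015874
= 17125 × 1.016001 = $17,399 per tonne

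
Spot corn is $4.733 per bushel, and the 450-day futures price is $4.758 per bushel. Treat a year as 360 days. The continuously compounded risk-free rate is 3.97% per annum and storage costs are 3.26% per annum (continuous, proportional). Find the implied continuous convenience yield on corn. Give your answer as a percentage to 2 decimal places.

F = S·e^((r+u−y)T) ⇒ (r+u−y) = ln(F/S)/T
ln(4.758/4.733) = 0.005268; /T ⇒ 0.004214
y = r + u − ln(F/S)/T = 0.0397 + 0.0326 − 0.004214 = 0.068086
y = 6.81%

6.81%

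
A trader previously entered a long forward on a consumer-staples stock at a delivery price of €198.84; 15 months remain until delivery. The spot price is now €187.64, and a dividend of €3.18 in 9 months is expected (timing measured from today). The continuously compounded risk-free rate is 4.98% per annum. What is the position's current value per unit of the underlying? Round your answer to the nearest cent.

PV(remaining dividends) I = 3.18·e^(−0.0498·9/12) = 3.0634
Current forward F = (S − I)·e^(rT) = (187.64 − 3.0634)·e^(0.0498·15/12) = 184.5766 × 1.064228 = 196.4316
Value (long) = (F − K)·e^(−rT) = (196.4316 − 198.84) × 0.939648 = -2.2630
Value = -€2.26

-€2.26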